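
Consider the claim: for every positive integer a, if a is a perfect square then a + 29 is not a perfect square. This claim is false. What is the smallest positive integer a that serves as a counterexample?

We need the least positive integer a for which a is a perfect square but a + 29 is a perfect square.
For a = 1, 4, 9, 16, …, 121, 144, 169 the conclusion holds.
a = 196: 196 = 14² and 196 + 29 = 225 = 15².
So a = 196 is the smallest counterexample.

a = 196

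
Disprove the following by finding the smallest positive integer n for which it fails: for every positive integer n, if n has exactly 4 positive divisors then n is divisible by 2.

Check each positive integer n in order until n has exactly 4 positive divisors but n is not divisible by 2.
For n = 6, 8, 10, 14 the conclusion holds.
n = 15: τ(15) = 4; 15 mod 2 = 1.
So n = 15 is the smallest counterexample.

n = 15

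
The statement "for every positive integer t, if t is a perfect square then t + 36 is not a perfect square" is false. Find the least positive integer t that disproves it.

t = 64

Check each positive integer t in order until t is a perfect square but t + 36 is a perfect square.
t = 1: 1 + 36 = 37, not a perfect square.
t = 4: 4 + 36 = 40, not a perfect square.
t = 9: 9 + 36 = 45, not a perfect square.
t = 16: 16 + 36 = 52, not a perfect square.
t = 25: 25 + 36 = 61, not a perfect square.
t = 36: 36 + 36 = 72, not a perfect square.
t = 49: 49 + 36 = 85, not a perfect square.
t = 64: 64 = 8² and 64 + 36 = 100 = 10².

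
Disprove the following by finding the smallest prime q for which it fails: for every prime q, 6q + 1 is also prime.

q = 19

The first 7 eligible values, up to q = 17, all satisfy the conclusion.
q = 19: 6q + 1 = 115 = 5 × 23, not prime.
So q = 19 is the smallest counterexample.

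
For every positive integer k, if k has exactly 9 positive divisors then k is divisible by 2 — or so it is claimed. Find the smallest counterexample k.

Check each positive integer k in order until k has exactly 9 positive divisors but k is not divisible by 2.
k = 36: τ(36) = 9; 36 mod 2 = 0.
k = 100: τ(100) = 9; 100 mod 2 = 0.
k = 196: τ(196) = 9; 196 mod 2 = 0.
k = 225: τ(225) = 9; 225 mod 2 = 1.

k = 225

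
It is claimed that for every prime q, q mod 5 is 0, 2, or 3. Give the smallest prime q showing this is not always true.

A counterexample is any prime q such that the claim fails; we check each in order.
q = 2: 2 mod 5 = 2.
q = 3: 3 mod 5 = 3.
q = 5: 5 mod 5 = 0.
q = 7: 7 mod 5 = 2.
q = 11: 11 mod 5 = 1 — not in {0, 2, 3}.
Thus q = 11 disproves the claim, and no smaller q works.

q = 11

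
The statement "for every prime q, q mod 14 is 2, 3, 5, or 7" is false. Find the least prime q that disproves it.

q = 11

q = 2: 2 mod 14 = 2.
q = 3: 3 mod 14 = 3.
q = 5: 5 mod 14 = 5.
q = 7: 7 mod 14 = 7.
q = 11: 11 mod 14 = 11 — not in {2, 3, 5, 7}.
Thus q = 11 disproves the claim, and no smaller q works.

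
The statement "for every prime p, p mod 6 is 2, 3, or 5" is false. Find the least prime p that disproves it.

p = 7

p = 2: 2 mod 6 = 2.
p = 3: 3 mod 6 = 3.
p = 5: 5 mod 6 = 5.
p = 7: 7 mod 6 = 1 — not in {2, 3, 5}.
So p = 7 is the smallest counterexample.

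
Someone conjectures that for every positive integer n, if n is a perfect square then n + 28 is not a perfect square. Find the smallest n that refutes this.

n = 36

Check each positive integer n in order until n is a perfect square but n + 28 is a perfect square.
For n = 1, 4, 9, 16, 25 the conclusion holds.
n = 36: 36 = 6² and 36 + 28 = 64 = 8².
So n = 36 is the smallest counterexample.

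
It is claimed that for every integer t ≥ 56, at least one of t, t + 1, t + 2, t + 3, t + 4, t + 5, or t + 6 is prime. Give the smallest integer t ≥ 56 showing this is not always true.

t = 90

A counterexample is any integer t ≥ 56 such that t, t + 1, t + 2, t + 3, t + 4, t + 5, t + 6 are all composite; we check each in order.
The first 34 eligible values, up to t = 89, all satisfy the conclusion.
t = 90: 90 = 2 × 45; 91 = 7 × 13; 92 = 2 × 46; 93 = 3 × 31; 94 = 2 × 47; 95 = 5 × 19; 96 = 2 × 48 — all composite.
Thus t = 90 disproves the claim, and no smaller t works.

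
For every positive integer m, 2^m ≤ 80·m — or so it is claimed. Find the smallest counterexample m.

m = 10

The first 9 eligible values, up to m = 9, all satisfy the conclusion.
m = 10: 2^m = 1024 and 80·m = 800, so 1024 > 800.
So m = 10 is the smallest counterexample.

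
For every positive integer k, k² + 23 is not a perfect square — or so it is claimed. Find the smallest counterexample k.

We need the least positive integer k for which k² + 23 is a perfect square.
For k = 1, 2, 3, 4, 5, 6, 7, 8, 9, 10 the conclusion holds.
k = 11: 11² + 23 = 144 = 12², a perfect square.

k = 11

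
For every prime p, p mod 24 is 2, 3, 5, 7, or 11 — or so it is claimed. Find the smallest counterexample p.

A counterexample is any prime p such that the claim fails; we check each in order.
The first 5 eligible values, up to p = 11, all satisfy the conclusion.
p = 13: 13 mod 24 = 13 — not in {2, 3, 5, 7, 11}.
Hence p = 13 is a counterexample.

p = 13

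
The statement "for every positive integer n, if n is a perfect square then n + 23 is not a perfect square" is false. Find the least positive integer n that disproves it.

A counterexample is any positive integer n such that n is a perfect square but n + 23 is a perfect square; we check each in order.
The first 10 eligible values, up to n = 100, all satisfy the conclusion.
n = 121: 121 = 11² and 121 + 23 = 144 = 12².

n = 121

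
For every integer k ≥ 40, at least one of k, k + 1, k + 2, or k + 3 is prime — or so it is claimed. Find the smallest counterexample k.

k = 48

Check each integer k ≥ 40 in order until k, k + 1, k + 2, k + 3 are all composite.
The first 8 eligible values, up to k = 47, all satisfy the conclusion.
k = 48: 48 = 2 × 24; 49 = 7 × 7; 50 = 2 × 25; 51 = 3 × 17 — all composite.
Hence k = 48 is a counterexample.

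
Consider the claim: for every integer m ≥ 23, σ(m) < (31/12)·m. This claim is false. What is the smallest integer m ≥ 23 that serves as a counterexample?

Check each integer m ≥ 23 in order until the claim fails.
For m = 23, 24, 25, 26, …, 45, 46, 47 the conclusion holds.
m = 48: σ(48) = 124; 124 ≥ 124.
Hence m = 48 is a counterexample.

m = 48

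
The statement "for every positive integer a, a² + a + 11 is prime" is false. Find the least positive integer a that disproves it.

We need the least positive integer a for which a² + a + 11 is not prime.
For a = 1, 2, 3, 4, 5, 6, 7, 8, 9 the conclusion holds.
a = 10: a² + a + 11 = 121 = 11 × 11, composite.

a = 10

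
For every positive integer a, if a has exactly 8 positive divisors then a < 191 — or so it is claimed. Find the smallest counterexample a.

a = 195

The first 30 eligible values, up to a = 190, all satisfy the conclusion.
a = 195: τ(195) = 8; 195 ≥ 191.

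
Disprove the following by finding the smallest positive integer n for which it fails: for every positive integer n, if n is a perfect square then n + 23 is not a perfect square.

For n = 1, 4, 9, 16, 25, 36, 49, 64, 81, 100 the conclusion holds.
n = 121: 121 = 11² and 121 + 23 = 144 = 12².

n = 121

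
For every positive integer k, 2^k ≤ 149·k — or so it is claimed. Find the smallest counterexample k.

The first 10 eligible values, up to k = 10, all satisfy the conclusion.
k = 11: 2^k = 2048 and 149·k = 1639, so 2048 > 1639.

k = 11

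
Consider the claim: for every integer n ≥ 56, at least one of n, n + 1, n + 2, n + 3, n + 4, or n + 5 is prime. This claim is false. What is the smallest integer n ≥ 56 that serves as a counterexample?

The first 34 eligible values, up to n = 89, all satisfy the conclusion.
n = 90: 90 = 2 × 45; 91 = 7 × 13; 92 = 2 × 46; 93 = 3 × 31; 94 = 2 × 47; 95 = 5 × 19 — all composite.

n = 90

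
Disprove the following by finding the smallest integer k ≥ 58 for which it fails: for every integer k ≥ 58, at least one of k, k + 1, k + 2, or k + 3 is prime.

The first 4 eligible values, up to k = 61, all satisfy the conclusion.
k = 62: 62 = 2 × 31; 63 = 3 × 21; 64 = 2 × 32; 65 = 5 × 13 — all composite.
Hence k = 62 is a counterexample.

k = 62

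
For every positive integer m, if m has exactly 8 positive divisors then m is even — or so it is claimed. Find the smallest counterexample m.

m = 105

A counterexample is any positive integer m such that m has exactly 8 positive divisors but m is odd; we check each in order.
For m = 24, 30, 40, 42, …, 88, 102, 104 the conclusion holds.
m = 105: divisors of 105: 1, 3, 5, 7, 15, 21, 35, 105; 105 is odd.
Thus m = 105 disproves the claim, and no smaller m works.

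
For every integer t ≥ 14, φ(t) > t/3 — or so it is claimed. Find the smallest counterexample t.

t = 18

Check each integer t ≥ 14 in order until the claim fails.
t = 14: φ(14) = 6 and 14/3 = 14/3, so φ(14) > 14/3.
t = 15: φ(15) = 8 and 15/3 = 5, so φ(15) > 15/3.
t = 16: φ(16) = 8 and 16/3 = 16/3, so φ(16) > 16/3.
t = 17: φ(17) = 16 and 17/3 = 17/3, so φ(17) > 17/3.
t = 18: φ(18) = 6 and 18/3 = 6, so φ(18) ≤ 18/3.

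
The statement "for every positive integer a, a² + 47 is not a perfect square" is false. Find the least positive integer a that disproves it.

a = 23

We need the least positive integer a for which a² + 47 is a perfect square.
The first 22 eligible values, up to a = 22, all satisfy the conclusion.
a = 23: 23² + 47 = 576 = 24², a perfect square.
Hence a = 23 is a counterexample.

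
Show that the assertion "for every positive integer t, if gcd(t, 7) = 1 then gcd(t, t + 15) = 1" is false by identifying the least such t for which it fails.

A counterexample is any positive integer t such that gcd(t, 7) = 1 but gcd(t, t + 15) > 1; we check each in order.
For t = 1, 2 the conclusion holds.
t = 3: gcd(3, 18) = 3.
Thus t = 3 disproves the claim, and no smaller t works.

t = 3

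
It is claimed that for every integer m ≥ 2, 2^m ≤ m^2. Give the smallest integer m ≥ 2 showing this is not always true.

m = 5

For m = 2, 3, 4 the conclusion holds.
m = 5: 2^m = 32 and m^2 = 25, so 32 > 25.
So m = 5 is the smallest counterexample.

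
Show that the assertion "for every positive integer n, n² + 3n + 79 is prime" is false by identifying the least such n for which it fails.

n = 5

For n = 1, 2, 3, 4 the conclusion holds.
n = 5: n² + 3n + 79 = 119 = 7 × 17, composite.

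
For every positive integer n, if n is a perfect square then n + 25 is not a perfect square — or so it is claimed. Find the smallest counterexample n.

We need the least positive integer n for which n is a perfect square but n + 25 is a perfect square.
For n = 1, 4, 9, 16, …, 81, 100, 121 the conclusion holds.
n = 144: 144 = 12² and 144 + 25 = 169 = 13².
Hence n = 144 is a counterexample.

n = 144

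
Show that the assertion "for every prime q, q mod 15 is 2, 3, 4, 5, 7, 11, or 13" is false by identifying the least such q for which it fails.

Check each prime q in order until the claim fails.
q = 2: 2 mod 15 = 2.
q = 3: 3 mod 15 = 3.
q = 5: 5 mod 15 = 5.
q = 7: 7 mod 15 = 7.
q = 11: 11 mod 15 = 11.
q = 13: 13 mod 15 = 13.
q = 17: 17 mod 15 = 2.
q = 19: 19 mod 15 = 4.
q = 23: 23 mod 15 = 8 — not in {2, 3, 4, 5, 7, 11, 13}.

q = 23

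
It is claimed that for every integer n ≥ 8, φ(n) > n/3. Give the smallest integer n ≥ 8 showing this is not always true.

n = 12

We need the least integer n ≥ 8 for which the claim fails.
n = 8: φ(8) = 4 and 8/3 = 8/3, so φ(8) > 8/3.
n = 9: φ(9) = 6 and 9/3 = 3, so φ(9) > 9/3.
n = 10: φ(10) = 4 and 10/3 = 10/3, so φ(10) > 10/3.
n = 11: φ(11) = 10 and 11/3 = 11/3, so φ(11) > 11/3.
n = 12: φ(12) = 4 and 12/3 = 4, so φ(12) ≤ 12/3.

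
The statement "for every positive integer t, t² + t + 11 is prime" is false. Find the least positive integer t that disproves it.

Check each positive integer t in order until t² + t + 11 is not prime.
For t = 1, 2, 3, 4, 5, 6, 7, 8, 9 the conclusion holds.
t = 10: t² + t + 11 = 121 = 11 × 11, composite.
So t = 10 is the smallest counterexample.

t = 10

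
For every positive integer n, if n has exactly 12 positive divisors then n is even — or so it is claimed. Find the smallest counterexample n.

n = 315

We need the least positive integer n for which n has exactly 12 positive divisors but n is odd.
For n = 60, 72, 84, 90, …, 294, 306, 308 the conclusion holds.
n = 315: divisors of 315: 12 divisors; 315 is odd.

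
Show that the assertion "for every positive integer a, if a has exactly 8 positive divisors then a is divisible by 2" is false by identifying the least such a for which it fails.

The first 12 eligible values, up to a = 104, all satisfy the conclusion.
a = 105: τ(105) = 8; 105 mod 2 = 1.
Hence a = 105 is a counterexample.

a = 105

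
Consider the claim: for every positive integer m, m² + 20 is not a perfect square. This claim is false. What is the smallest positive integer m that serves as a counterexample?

m = 4

Check each positive integer m in order until m² + 20 is a perfect square.
m = 1: 1² + 20 = 21, not a perfect square.
m = 2: 2² + 20 = 24, not a perfect square.
m = 3: 3² + 20 = 29, not a perfect square.
m = 4: 4² + 20 = 36 = 6², a perfect square.
Hence m = 4 is a counterexample.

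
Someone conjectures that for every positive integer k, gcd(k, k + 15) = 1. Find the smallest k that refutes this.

Check each positive integer k in order until gcd(k, k + 15) > 1.
For k = 1, 2 the conclusion holds.
k = 3: gcd(3, 18) = 3.
Thus k = 3 disproves the claim, and no smaller k works.

k = 3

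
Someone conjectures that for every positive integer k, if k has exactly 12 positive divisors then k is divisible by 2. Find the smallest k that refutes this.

A counterexample is any positive integer k such that k has exactly 12 positive divisors but k is not divisible by 2; we check each in order.
For k = 60, 72, 84, 90, …, 294, 306, 308 the conclusion holds.
k = 315: τ(315) = 12; 315 mod 2 = 1.

k = 315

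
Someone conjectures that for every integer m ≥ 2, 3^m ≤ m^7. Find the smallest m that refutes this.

m = 19

For m = 2, 3, 4, 5, …, 16, 17, 18 the conclusion holds.
m = 19: 3^m = 1162261467 and m^7 = 893871739, so 1162261467 > 893871739.
Hence m = 19 is a counterexample.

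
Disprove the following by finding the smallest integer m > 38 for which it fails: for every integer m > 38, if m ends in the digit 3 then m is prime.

Check each integer m > 38 in order until m ends in the digit 3 but m is not prime.
m = 43: 43 ends in 3 and is prime.
m = 53: 53 ends in 3 and is prime.
m = 63: 63 ends in 3; 63 = 3 × 21, composite.

m = 63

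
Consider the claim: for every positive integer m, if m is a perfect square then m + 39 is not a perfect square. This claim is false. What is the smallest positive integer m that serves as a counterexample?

Check each positive integer m in order until m is a perfect square but m + 39 is a perfect square.
For m = 1, 4, 9, 16 the conclusion holds.
m = 25: 25 = 5² and 25 + 39 = 64 = 8².

m = 25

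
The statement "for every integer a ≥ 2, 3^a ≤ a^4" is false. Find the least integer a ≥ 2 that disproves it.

a = 8

We need the least integer a ≥ 2 for which 3^a > a^4.
The first 6 eligible values, up to a = 7, all satisfy the conclusion.
a = 8: 3^a = 6561 and a^4 = 4096, so 6561 > 4096.
Thus a = 8 disproves the claim, and no smaller a works.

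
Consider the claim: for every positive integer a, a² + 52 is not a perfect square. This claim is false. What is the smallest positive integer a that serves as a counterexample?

Check each positive integer a in order until a² + 52 is a perfect square.
For a = 1, 2, 3, 4, …, 9, 10, 11 the conclusion holds.
a = 12: 12² + 52 = 196 = 14², a perfect square.

a = 12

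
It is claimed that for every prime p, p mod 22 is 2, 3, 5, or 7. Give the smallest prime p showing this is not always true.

We need the least prime p for which the claim fails.
The first 4 eligible values, up to p = 7, all satisfy the conclusion.
p = 11: 11 mod 22 = 11 — not in {2, 3, 5, 7}.
Hence p = 11 is a counterexample.

p = 11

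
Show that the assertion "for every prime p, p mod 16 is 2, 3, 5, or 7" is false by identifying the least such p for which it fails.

p = 2: 2 mod 16 = 2.
p = 3: 3 mod 16 = 3.
p = 5: 5 mod 16 = 5.
p = 7: 7 mod 16 = 7.
p = 11: 11 mod 16 = 11 — not in {2, 3, 5, 7}.
Thus p = 11 disproves the claim, and no smaller p works.

p = 11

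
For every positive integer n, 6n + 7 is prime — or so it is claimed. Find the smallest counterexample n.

n = 3

We need the least positive integer n for which 6n + 7 is not prime.
For n = 1, 2 the conclusion holds.
n = 3: 6n + 7 = 25 = 5 × 5, composite.
So n = 3 is the smallest counterexample.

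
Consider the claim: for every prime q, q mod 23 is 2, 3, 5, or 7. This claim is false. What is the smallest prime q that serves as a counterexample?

A counterexample is any prime q such that the claim fails; we check each in order.
q = 2: 2 mod 23 = 2.
q = 3: 3 mod 23 = 3.
q = 5: 5 mod 23 = 5.
q = 7: 7 mod 23 = 7.
q = 11: 11 mod 23 = 11 — not in {2, 3, 5, 7}.
Hence q = 11 is a counterexample.

q = 11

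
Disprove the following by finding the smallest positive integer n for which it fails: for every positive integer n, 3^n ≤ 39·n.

A counterexample is any positive integer n such that 3^n > 39·n; we check each in order.
The first 4 eligible values, up to n = 4, all satisfy the conclusion.
n = 5: 3^n = 243 and 39·n = 195, so 243 > 195.
Hence n = 5 is a counterexample.

n = 5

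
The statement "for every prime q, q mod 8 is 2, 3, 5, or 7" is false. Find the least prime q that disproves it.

Check each prime q in order until the claim fails.
For q = 2, 3, 5, 7, 11, 13 the conclusion holds.
q = 17: 17 mod 8 = 1 — not in {2, 3, 5, 7}.

q = 17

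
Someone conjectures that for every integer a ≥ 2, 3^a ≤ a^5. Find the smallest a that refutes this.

We need the least integer a ≥ 2 for which 3^a > a^5.
For a = 2, 3, 4, 5, 6, 7, 8, 9, 10 the conclusion holds.
a = 11: 3^a = 177147 and a^5 = 161051, so 177147 > 161051.
Hence a = 11 is a counterexample.

a = 11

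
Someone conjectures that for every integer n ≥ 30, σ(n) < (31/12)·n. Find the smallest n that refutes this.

n = 48

We need the least integer n ≥ 30 for which the claim fails.
The first 18 eligible values, up to n = 47, all satisfy the conclusion.
n = 48: σ(48) = 124; 124 ≥ 124.
Thus n = 48 disproves the claim, and no smaller n works.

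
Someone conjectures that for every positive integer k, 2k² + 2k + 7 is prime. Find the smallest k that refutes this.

k = 6

Check each positive integer k in order until 2k² + 2k + 7 is not prime.
k = 1: 2k² + 2k + 7 = 11, prime.
k = 2: 2k² + 2k + 7 = 19, prime.
k = 3: 2k² + 2k + 7 = 31, prime.
k = 4: 2k² + 2k + 7 = 47, prime.
k = 5: 2k² + 2k + 7 = 67, prime.
k = 6: 2k² + 2k + 7 = 91 = 7 × 13, composite.
So k = 6 is the smallest counterexample.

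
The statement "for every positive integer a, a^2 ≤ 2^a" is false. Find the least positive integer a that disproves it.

a = 3

Check each positive integer a in order until a^2 > 2^a.
a = 1: a^2 = 1 and 2^a = 2, so 1 ≤ 2.
a = 2: a^2 = 4 and 2^a = 4, so 4 ≤ 4.
a = 3: a^2 = 9 and 2^a = 8, so 9 > 8.
So a = 3 is the smallest counterexample.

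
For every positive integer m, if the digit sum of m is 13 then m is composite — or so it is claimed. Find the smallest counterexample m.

We need the least positive integer m for which the digit sum of m is 13 but m is prime.
m = 49: digit sum 13; 49 is composite.
m = 58: digit sum 13; 58 is composite.
m = 67: digit sum 13; 67 is prime, not composite.
So m = 67 is the smallest counterexample.

m = 67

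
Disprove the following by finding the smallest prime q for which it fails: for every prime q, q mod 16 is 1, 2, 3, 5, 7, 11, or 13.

q = 31

Check each prime q in order until the claim fails.
For q = 2, 3, 5, 7, 11, 13, 17, 19, 23, 29 the conclusion holds.
q = 31: 31 mod 16 = 15 — not in {1, 2, 3, 5, 7, 11, 13}.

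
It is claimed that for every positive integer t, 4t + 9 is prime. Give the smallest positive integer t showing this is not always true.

We need the least positive integer t for which 4t + 9 is not prime.
For t = 1, 2 the conclusion holds.
t = 3: 4t + 9 = 21 = 3 × 7, composite.
So t = 3 is the smallest counterexample.

t = 3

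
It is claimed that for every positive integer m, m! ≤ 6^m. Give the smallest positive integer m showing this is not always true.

We need the least positive integer m for which m! > 6^m.
For m = 1, 2, 3, 4, …, 11, 12, 13 the conclusion holds.
m = 14: m! = 87178291200 and 6^m = 78364164096, so 87178291200 > 78364164096.
So m = 14 is the smallest counterexample.

m = 14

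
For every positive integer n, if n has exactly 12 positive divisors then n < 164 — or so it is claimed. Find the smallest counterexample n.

n = 198

A counterexample is any positive integer n such that n has exactly 12 positive divisors but the claim fails; we check each in order.
The first 12 eligible values, up to n = 160, all satisfy the conclusion.
n = 198: τ(198) = 12; 198 ≥ 164.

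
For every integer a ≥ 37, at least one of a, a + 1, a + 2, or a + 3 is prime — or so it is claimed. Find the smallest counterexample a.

a = 48

The first 11 eligible values, up to a = 47, all satisfy the conclusion.
a = 48: 48 = 2 × 24; 49 = 7 × 7; 50 = 2 × 25; 51 = 3 × 17 — all composite.
So a = 48 is the smallest counterexample.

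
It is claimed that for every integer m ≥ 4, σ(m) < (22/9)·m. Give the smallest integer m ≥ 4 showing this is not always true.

The first 20 eligible values, up to m = 23, all satisfy the conclusion.
m = 24: σ(24) = 60; 60 ≥ 176/3.

m = 24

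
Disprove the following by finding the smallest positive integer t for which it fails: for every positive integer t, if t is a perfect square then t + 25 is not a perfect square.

t = 144

Check each positive integer t in order until t is a perfect square but t + 25 is a perfect square.
For t = 1, 4, 9, 16, …, 81, 100, 121 the conclusion holds.
t = 144: 144 = 12² and 144 + 25 = 169 = 13².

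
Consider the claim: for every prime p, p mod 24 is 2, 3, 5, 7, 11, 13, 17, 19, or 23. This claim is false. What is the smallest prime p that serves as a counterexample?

p = 73

For p = 2, 3, 5, 7, …, 61, 67, 71 the conclusion holds.
p = 73: 73 mod 24 = 1 — not in {2, 3, 5, 7, 11, 13, 17, 19, 23}.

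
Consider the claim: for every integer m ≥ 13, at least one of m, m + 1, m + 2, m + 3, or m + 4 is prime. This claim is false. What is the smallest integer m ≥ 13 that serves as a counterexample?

m = 24

For m = 13, 14, 15, 16, …, 21, 22, 23 the conclusion holds.
m = 24: 24 = 2 × 12; 25 = 5 × 5; 26 = 2 × 13; 27 = 3 × 9; 28 = 2 × 14 — all composite.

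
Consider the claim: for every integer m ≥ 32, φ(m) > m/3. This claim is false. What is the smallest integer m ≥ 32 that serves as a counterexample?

m = 36

m = 32: φ(32) = 16 and 32/3 = 32/3, so φ(32) > 32/3.
m = 33: φ(33) = 20 and 33/3 = 11, so φ(33) > 33/3.
m = 34: φ(34) = 16 and 34/3 = 34/3, so φ(34) > 34/3.
m = 35: φ(35) = 24 and 35/3 = 35/3, so φ(35) > 35/3.
m = 36: φ(36) = 12 and 36/3 = 12, so φ(36) ≤ 36/3.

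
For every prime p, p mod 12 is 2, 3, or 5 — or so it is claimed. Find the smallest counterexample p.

p = 7

A counterexample is any prime p such that the claim fails; we check each in order.
For p = 2, 3, 5 the conclusion holds.
p = 7: 7 mod 12 = 7 — not in {2, 3, 5}.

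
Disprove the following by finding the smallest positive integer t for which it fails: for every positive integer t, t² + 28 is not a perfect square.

t = 6

We need the least positive integer t for which t² + 28 is a perfect square.
t = 1: 1² + 28 = 29, not a perfect square.
t = 2: 2² + 28 = 32, not a perfect square.
t = 3: 3² + 28 = 37, not a perfect square.
t = 4: 4² + 28 = 44, not a perfect square.
t = 5: 5² + 28 = 53, not a perfect square.
t = 6: 6² + 28 = 64 = 8², a perfect square.
So t = 6 is the smallest counterexample.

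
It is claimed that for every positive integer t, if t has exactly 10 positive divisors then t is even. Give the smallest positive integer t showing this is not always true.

A counterexample is any positive integer t such that t has exactly 10 positive divisors but t is odd; we check each in order.
For t = 48, 80, 112, 162, 176, 208, 272, 304, 368 the conclusion holds.
t = 405: divisors of 405: 10 divisors; 405 is odd.
So t = 405 is the smallest counterexample.

t = 405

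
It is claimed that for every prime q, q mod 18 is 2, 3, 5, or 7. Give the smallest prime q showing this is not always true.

Check each prime q in order until the claim fails.
q = 2: 2 mod 18 = 2.
q = 3: 3 mod 18 = 3.
q = 5: 5 mod 18 = 5.
q = 7: 7 mod 18 = 7.
q = 11: 11 mod 18 = 11 — not in {2, 3, 5, 7}.
Thus q = 11 disproves the claim, and no smaller q works.

q = 11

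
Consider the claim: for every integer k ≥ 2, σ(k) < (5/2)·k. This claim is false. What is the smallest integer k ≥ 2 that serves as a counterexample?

We need the least integer k ≥ 2 for which the claim fails.
For k = 2, 3, 4, 5, …, 21, 22, 23 the conclusion holds.
k = 24: σ(24) = 60; 60 ≥ 60.
Thus k = 24 disproves the claim, and no smaller k works.

k = 24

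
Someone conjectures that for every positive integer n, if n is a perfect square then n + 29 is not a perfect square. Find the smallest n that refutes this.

We need the least positive integer n for which n is a perfect square but n + 29 is a perfect square.
For n = 1, 4, 9, 16, …, 121, 144, 169 the conclusion holds.
n = 196: 196 = 14² and 196 + 29 = 225 = 15².

n = 196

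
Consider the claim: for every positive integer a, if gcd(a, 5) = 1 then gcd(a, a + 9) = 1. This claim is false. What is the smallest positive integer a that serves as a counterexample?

For a = 1, 2 the conclusion holds.
a = 3: gcd(3, 12) = 3.

a = 3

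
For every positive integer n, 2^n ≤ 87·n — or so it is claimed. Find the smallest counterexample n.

The first 9 eligible values, up to n = 9, all satisfy the conclusion.
n = 10: 2^n = 1024 and 87·n = 870, so 1024 > 870.
Thus n = 10 disproves the claim, and no smaller n works.

n = 10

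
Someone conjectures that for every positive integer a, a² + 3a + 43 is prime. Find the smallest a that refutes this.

Check each positive integer a in order until a² + 3a + 43 is not prime.
For a = 1, 2, 3, 4, …, 36, 37, 38 the conclusion holds.
a = 39: a² + 3a + 43 = 1681 = 41 × 41, composite.

a = 39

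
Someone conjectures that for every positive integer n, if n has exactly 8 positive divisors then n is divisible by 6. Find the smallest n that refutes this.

n = 40

For n = 24, 30 the conclusion holds.
n = 40: τ(40) = 8; 40 mod 6 = 4.
So n = 40 is the smallest counterexample.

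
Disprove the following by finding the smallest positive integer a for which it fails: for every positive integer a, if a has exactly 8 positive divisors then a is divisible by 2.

A counterexample is any positive integer a such that a has exactly 8 positive divisors but a is not divisible by 2; we check each in order.
For a = 24, 30, 40, 42, …, 88, 102, 104 the conclusion holds.
a = 105: τ(105) = 8; 105 mod 2 = 1.

a = 105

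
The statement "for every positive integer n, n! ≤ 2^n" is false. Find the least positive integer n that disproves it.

n = 4

n = 1: n! = 1 and 2^n = 2, so 1 ≤ 2.
n = 2: n! = 2 and 2^n = 4, so 2 ≤ 4.
n = 3: n! = 6 and 2^n = 8, so 6 ≤ 8.
n = 4: n! = 24 and 2^n = 16, so 24 > 16.
Thus n = 4 disproves the claim, and no smaller n works.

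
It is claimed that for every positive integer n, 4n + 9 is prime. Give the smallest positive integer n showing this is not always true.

n = 3

For n = 1, 2 the conclusion holds.
n = 3: 4n + 9 = 21 = 3 × 7, composite.
So n = 3 is the smallest counterexample.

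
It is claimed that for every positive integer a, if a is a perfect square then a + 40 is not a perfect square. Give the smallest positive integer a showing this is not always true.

a = 9

A counterexample is any positive integer a such that a is a perfect square but a + 40 is a perfect square; we check each in order.
a = 1: 1 + 40 = 41, not a perfect square.
a = 4: 4 + 40 = 44, not a perfect square.
a = 9: 9 = 3² and 9 + 40 = 49 = 7².
Hence a = 9 is a counterexample.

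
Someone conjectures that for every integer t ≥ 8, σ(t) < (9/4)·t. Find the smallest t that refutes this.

Check each integer t ≥ 8 in order until the claim fails.
For t = 8, 9, 10, 11 the conclusion holds.
t = 12: σ(12) = 28; 28 ≥ 27.

t = 12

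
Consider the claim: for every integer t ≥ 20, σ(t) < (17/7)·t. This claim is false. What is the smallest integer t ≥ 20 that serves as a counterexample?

t = 24

t = 20: σ(20) = 42; 42 < 340/7.
t = 21: σ(21) = 32; 32 < 51.
t = 22: σ(22) = 36; 36 < 374/7.
t = 23: σ(23) = 24; 24 < 391/7.
t = 24: σ(24) = 60; 60 ≥ 408/7.
So t = 24 is the smallest counterexample.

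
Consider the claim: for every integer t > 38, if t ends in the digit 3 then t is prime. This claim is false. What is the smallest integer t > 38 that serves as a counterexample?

A counterexample is any integer t > 38 such that t ends in the digit 3 but t is not prime; we check each in order.
For t = 43, 53 the conclusion holds.
t = 63: 63 ends in 3; 63 = 3 × 21, composite.
So t = 63 is the smallest counterexample.

t = 63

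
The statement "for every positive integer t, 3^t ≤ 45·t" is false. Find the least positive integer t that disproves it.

t = 5

A counterexample is any positive integer t such that 3^t > 45·t; we check each in order.
t = 1: 3^t = 3 and 45·t = 45, so 3 ≤ 45.
t = 2: 3^t = 9 and 45·t = 90, so 9 ≤ 90.
t = 3: 3^t = 27 and 45·t = 135, so 27 ≤ 135.
t = 4: 3^t = 81 and 45·t = 180, so 81 ≤ 180.
t = 5: 3^t = 243 and 45·t = 225, so 243 > 225.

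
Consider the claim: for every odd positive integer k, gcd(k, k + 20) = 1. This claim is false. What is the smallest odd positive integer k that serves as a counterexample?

k = 5

For k = 1, 3 the conclusion holds.
k = 5: gcd(5, 25) = 5.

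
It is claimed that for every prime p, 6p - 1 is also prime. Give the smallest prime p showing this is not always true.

p = 11

A counterexample is any prime p such that 6p - 1 is not prime; we check each in order.
p = 2: 6p - 1 = 11, prime.
p = 3: 6p - 1 = 17, prime.
p = 5: 6p - 1 = 29, prime.
p = 7: 6p - 1 = 41, prime.
p = 11: 6p - 1 = 65 = 5 × 13, not prime.
Thus p = 11 disproves the claim, and no smaller p works.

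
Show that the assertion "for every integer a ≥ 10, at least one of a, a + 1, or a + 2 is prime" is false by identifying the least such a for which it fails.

The first 4 eligible values, up to a = 13, all satisfy the conclusion.
a = 14: 14 = 2 × 7; 15 = 3 × 5; 16 = 2 × 8 — all composite.
So a = 14 is the smallest counterexample.

a = 14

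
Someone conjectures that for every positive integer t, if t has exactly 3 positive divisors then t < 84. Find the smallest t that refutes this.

We need the least positive integer t for which t has exactly 3 positive divisors but the claim fails.
The first 4 eligible values, up to t = 49, all satisfy the conclusion.
t = 121: τ(121) = 3; 121 ≥ 84.
Hence t = 121 is a counterexample.

t = 121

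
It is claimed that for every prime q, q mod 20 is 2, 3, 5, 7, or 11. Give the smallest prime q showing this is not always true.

A counterexample is any prime q such that the claim fails; we check each in order.
The first 5 eligible values, up to q = 11, all satisfy the conclusion.
q = 13: 13 mod 20 = 13 — not in {2, 3, 5, 7, 11}.

q = 13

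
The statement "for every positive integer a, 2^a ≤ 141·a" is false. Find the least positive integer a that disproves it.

The first 10 eligible values, up to a = 10, all satisfy the conclusion.
a = 11: 2^a = 2048 and 141·a = 1551, so 2048 > 1551.

a = 11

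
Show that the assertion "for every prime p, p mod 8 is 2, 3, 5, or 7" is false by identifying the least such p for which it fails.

p = 17

Check each prime p in order until the claim fails.
For p = 2, 3, 5, 7, 11, 13 the conclusion holds.
p = 17: 17 mod 8 = 1 — not in {2, 3, 5, 7}.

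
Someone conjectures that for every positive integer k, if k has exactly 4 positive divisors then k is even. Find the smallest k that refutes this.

We need the least positive integer k for which k has exactly 4 positive divisors but k is odd.
The first 4 eligible values, up to k = 14, all satisfy the conclusion.
k = 15: divisors of 15: 1, 3, 5, 15; 15 is odd.
Hence k = 15 is a counterexample.

k = 15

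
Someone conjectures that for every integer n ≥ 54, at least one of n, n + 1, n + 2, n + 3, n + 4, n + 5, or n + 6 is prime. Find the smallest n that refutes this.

n = 90

For n = 54, 55, 56, 57, …, 87, 88, 89 the conclusion holds.
n = 90: 90 = 2 × 45; 91 = 7 × 13; 92 = 2 × 46; 93 = 3 × 31; 94 = 2 × 47; 95 = 5 × 19; 96 = 2 × 48 — all composite.
So n = 90 is the smallest counterexample.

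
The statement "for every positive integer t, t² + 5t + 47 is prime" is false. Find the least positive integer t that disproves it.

A counterexample is any positive integer t such that t² + 5t + 47 is not prime; we check each in order.
For t = 1, 2, 3, 4, …, 35, 36, 37 the conclusion holds.
t = 38: t² + 5t + 47 = 1681 = 41 × 41, composite.

t = 38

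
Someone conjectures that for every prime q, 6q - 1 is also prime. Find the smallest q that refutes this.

Check each prime q in order until 6q - 1 is not prime.
For q = 2, 3, 5, 7 the conclusion holds.
q = 11: 6q - 1 = 65 = 5 × 13, not prime.

q = 11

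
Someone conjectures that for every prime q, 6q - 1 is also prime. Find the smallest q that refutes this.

q = 11

For q = 2, 3, 5, 7 the conclusion holds.
q = 11: 6q - 1 = 65 = 5 × 13, not prime.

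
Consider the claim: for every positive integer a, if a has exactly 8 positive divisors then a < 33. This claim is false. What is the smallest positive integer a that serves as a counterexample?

a = 40

A counterexample is any positive integer a such that a has exactly 8 positive divisors but the claim fails; we check each in order.
For a = 24, 30 the conclusion holds.
a = 40: τ(40) = 8; 40 ≥ 33.
Hence a = 40 is a counterexample.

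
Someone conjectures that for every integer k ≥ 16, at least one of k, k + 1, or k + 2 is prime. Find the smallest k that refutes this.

Check each integer k ≥ 16 in order until k, k + 1, k + 2 are all composite.
For k = 16, 17, 18, 19 the conclusion holds.
k = 20: 20 = 2 × 10; 21 = 3 × 7; 22 = 2 × 11 — all composite.
Hence k = 20 is a counterexample.

k = 20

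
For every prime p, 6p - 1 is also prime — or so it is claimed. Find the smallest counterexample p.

Check each prime p in order until 6p - 1 is not prime.
For p = 2, 3, 5, 7 the conclusion holds.
p = 11: 6p - 1 = 65 = 5 × 13, not prime.
Hence p = 11 is a counterexample.

p = 11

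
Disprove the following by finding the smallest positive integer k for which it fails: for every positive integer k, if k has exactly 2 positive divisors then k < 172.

A counterexample is any positive integer k such that k has exactly 2 positive divisors but the claim fails; we check each in order.
For k = 2, 3, 5, 7, …, 157, 163, 167 the conclusion holds.
k = 173: τ(173) = 2; 173 ≥ 172.

k = 173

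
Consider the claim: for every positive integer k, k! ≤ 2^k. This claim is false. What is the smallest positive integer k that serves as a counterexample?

Check each positive integer k in order until k! > 2^k.
k = 1: k! = 1 and 2^k = 2, so 1 ≤ 2.
k = 2: k! = 2 and 2^k = 4, so 2 ≤ 4.
k = 3: k! = 6 and 2^k = 8, so 6 ≤ 8.
k = 4: k! = 24 and 2^k = 16, so 24 > 16.

k = 4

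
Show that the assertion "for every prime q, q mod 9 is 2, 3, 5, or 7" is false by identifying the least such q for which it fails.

We need the least prime q for which the claim fails.
For q = 2, 3, 5, 7, 11 the conclusion holds.
q = 13: 13 mod 9 = 4 — not in {2, 3, 5, 7}.

q = 13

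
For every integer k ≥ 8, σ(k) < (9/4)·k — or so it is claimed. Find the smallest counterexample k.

k = 12

We need the least integer k ≥ 8 for which the claim fails.
For k = 8, 9, 10, 11 the conclusion holds.
k = 12: σ(12) = 28; 28 ≥ 27.
Thus k = 12 disproves the claim, and no smaller k works.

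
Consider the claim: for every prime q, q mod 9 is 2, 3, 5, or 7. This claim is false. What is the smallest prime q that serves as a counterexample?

q = 13

For q = 2, 3, 5, 7, 11 the conclusion holds.
q = 13: 13 mod 9 = 4 — not in {2, 3, 5, 7}.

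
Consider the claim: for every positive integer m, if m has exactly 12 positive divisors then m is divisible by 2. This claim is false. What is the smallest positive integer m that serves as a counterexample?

m = 315

We need the least positive integer m for which m has exactly 12 positive divisors but m is not divisible by 2.
The first 24 eligible values, up to m = 308, all satisfy the conclusion.
m = 315: τ(315) = 12; 315 mod 2 = 1.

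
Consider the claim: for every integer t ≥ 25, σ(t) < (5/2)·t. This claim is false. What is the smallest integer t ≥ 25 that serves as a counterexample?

t = 36

Check each integer t ≥ 25 in order until the claim fails.
For t = 25, 26, 27, 28, …, 33, 34, 35 the conclusion holds.
t = 36: σ(36) = 91; 91 ≥ 90.
So t = 36 is the smallest counterexample.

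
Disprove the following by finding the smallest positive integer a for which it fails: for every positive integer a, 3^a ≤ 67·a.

a = 6

A counterexample is any positive integer a such that 3^a > 67·a; we check each in order.
a = 1: 3^a = 3 and 67·a = 67, so 3 ≤ 67.
a = 2: 3^a = 9 and 67·a = 134, so 9 ≤ 134.
a = 3: 3^a = 27 and 67·a = 201, so 27 ≤ 201.
a = 4: 3^a = 81 and 67·a = 268, so 81 ≤ 268.
a = 5: 3^a = 243 and 67·a = 335, so 243 ≤ 335.
a = 6: 3^a = 729 and 67·a = 402, so 729 > 402.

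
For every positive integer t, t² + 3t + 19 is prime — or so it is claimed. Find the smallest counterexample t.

t = 15

A counterexample is any positive integer t such that t² + 3t + 19 is not prime; we check each in order.
For t = 1, 2, 3, 4, …, 12, 13, 14 the conclusion holds.
t = 15: t² + 3t + 19 = 289 = 17 × 17, composite.
Hence t = 15 is a counterexample.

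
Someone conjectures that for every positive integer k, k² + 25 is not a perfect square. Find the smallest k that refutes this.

A counterexample is any positive integer k such that k² + 25 is a perfect square; we check each in order.
For k = 1, 2, 3, 4, …, 9, 10, 11 the conclusion holds.
k = 12: 12² + 25 = 169 = 13², a perfect square.

k = 12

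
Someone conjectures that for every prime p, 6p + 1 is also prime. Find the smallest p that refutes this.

p = 19

A counterexample is any prime p such that 6p + 1 is not prime; we check each in order.
For p = 2, 3, 5, 7, 11, 13, 17 the conclusion holds.
p = 19: 6p + 1 = 115 = 5 × 23, not prime.
Hence p = 19 is a counterexample.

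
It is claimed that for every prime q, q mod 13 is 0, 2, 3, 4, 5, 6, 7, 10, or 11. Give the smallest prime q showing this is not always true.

For q = 2, 3, 5, 7, …, 37, 41, 43 the conclusion holds.
q = 47: 47 mod 13 = 8 — not in {0, 2, 3, 4, 5, 6, 7, 10, 11}.
So q = 47 is the smallest counterexample.

q = 47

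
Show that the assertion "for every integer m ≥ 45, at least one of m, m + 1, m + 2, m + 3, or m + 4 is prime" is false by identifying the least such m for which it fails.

A counterexample is any integer m ≥ 45 such that m, m + 1, m + 2, m + 3, m + 4 are all composite; we check each in order.
m = 45: 47 is prime.
m = 46: 47 is prime.
m = 47: 47 is prime.
m = 48: 48 = 2 × 24; 49 = 7 × 7; 50 = 2 × 25; 51 = 3 × 17; 52 = 2 × 26 — all composite.

m = 48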